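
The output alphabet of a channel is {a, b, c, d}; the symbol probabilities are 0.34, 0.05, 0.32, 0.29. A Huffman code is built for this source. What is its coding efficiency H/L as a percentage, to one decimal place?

89.5%

Entropy H = −Σ p log₂ p ≈ 1.7892 bits.
Huffman merges: 1/20+29/100→17/50; 8/25+17/50→33/50; 17/50+33/50→1. L = 2 ≈ 2.0000.
Efficiency = H/L = 1.7892/2.0000 = 89.5%.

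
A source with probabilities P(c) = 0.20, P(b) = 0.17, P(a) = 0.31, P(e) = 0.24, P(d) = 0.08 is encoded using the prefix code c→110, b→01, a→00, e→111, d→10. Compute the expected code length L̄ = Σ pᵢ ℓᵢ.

2.44 bits/symbol

L̄ = Σ pᵢ·ℓᵢ = 0.20·3 + 0.17·2 + 0.31·2 + 0.24·3 + 0.08·2 = 2.44 bits/symbol.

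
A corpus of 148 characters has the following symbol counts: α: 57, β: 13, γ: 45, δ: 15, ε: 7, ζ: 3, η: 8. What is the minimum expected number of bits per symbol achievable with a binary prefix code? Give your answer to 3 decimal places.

Probabilities are the counts divided by 148.
Repeatedly combine the two least-probable nodes; the expected code length is the sum of the merged weights.
merge 3/148 + 7/148 → 5/74
merge 2/37 + 5/74 → 9/74
merge 13/148 + 15/148 → 7/37
merge 9/74 + 7/37 → 23/74
merge 45/148 + 23/74 → 91/148
merge 57/148 + 91/148 → 1
L = 5/74 + 9/74 + 7/37 + 23/74 + 91/148 + 1 = 341/148 ≈ 2.304 bits/symbol.

2.304 bits/symbol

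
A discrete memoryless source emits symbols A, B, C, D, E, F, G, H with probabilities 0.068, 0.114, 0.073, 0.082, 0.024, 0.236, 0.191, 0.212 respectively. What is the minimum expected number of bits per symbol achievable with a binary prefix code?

2.799 bits/symbol

Repeatedly combine the two least-probable nodes; the expected code length is the sum of the merged weights.
merge 3/125 + 17/250 → 23/250
merge 73/1000 + 41/500 → 31/200
merge 23/250 + 57/500 → 103/500
merge 31/200 + 191/1000 → 173/500
merge 103/500 + 53/250 → 209/500
merge 59/250 + 173/500 → 291/500
merge 209/500 + 291/500 → 1
L = 23/250 + 31/200 + 103/500 + 173/500 + 209/500 + 291/500 + 1 = 2799/1000 = 2.799 bits/symbol.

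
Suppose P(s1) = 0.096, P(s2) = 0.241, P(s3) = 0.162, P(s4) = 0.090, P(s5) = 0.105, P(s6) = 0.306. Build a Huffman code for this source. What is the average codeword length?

Repeatedly combine the two least-probable nodes; the expected code length is the sum of the merged weights.
merge 9/100 + 12/125 → 93/500
merge 21/200 + 81/500 → 267/1000
merge 93/500 + 241/1000 → 427/1000
merge 267/1000 + 153/500 → 573/1000
merge 427/1000 + 573/1000 → 1
L = 93/500 + 267/1000 + 427/1000 + 573/1000 + 1 = 2453/1000 = 2.453 bits/symbol.

2.453 bits/symbol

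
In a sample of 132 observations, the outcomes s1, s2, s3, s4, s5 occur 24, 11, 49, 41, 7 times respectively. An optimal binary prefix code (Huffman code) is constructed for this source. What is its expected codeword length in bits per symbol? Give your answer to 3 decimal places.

Probabilities are the counts divided by 132.
Repeatedly combine the two least-probable nodes; the expected code length is the sum of the merged weights.
merge 7/132 + 1/12 → 3/22
merge 3/22 + 2/11 → 7/22
merge 41/132 + 7/22 → 83/132
merge 49/132 + 83/132 → 1
L = 3/22 + 7/22 + 83/132 + 1 = 25/12 ≈ 2.083 bits/symbol.

2.083 bits/symbol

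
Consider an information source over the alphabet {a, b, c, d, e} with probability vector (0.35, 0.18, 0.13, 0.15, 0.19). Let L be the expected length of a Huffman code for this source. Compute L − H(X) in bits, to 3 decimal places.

0.056 bits

Entropy H = −Σ p log₂ p ≈ 2.2238 bits.
Huffman merges: 13/100+3/20→7/25; 9/50+19/100→37/100; 7/25+7/20→63/100; 37/100+63/100→1. L = 57/25 ≈ 2.2800.
L − H = 2.2800 − 2.2238 = 0.056 bits.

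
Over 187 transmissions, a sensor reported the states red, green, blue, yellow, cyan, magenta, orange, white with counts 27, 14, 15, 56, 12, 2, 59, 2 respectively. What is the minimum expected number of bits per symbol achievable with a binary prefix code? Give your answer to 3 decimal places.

Probabilities are the counts divided by 187.
Repeatedly combine the two least-probable nodes; the expected code length is the sum of the merged weights.
merge 2/187 + 2/187 → 4/187
merge 4/187 + 12/187 → 16/187
merge 14/187 + 15/187 → 29/187
merge 16/187 + 27/187 → 43/187
merge 29/187 + 43/187 → 72/187
merge 56/187 + 59/187 → 115/187
merge 72/187 + 115/187 → 1
L = 4/187 + 16/187 + 29/187 + 43/187 + 72/187 + 115/187 + 1 = 466/187 ≈ 2.492 bits/symbol.

2.492 bits/symbol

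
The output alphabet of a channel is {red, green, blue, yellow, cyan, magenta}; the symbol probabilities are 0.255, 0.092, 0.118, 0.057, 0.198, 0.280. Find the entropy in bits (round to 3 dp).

H = −Σ pᵢ log₂ pᵢ.
−0.255·log₂(0.255) = 0.5027
−0.092·log₂(0.092) = 0.3167
−0.118·log₂(0.118) = 0.3638
−0.057·log₂(0.057) = 0.2356
−0.198·log₂(0.198) = 0.4626
−0.280·log₂(0.280) = 0.5142
Sum ≈ 2.3956 → 2.396 bits.

2.396 bits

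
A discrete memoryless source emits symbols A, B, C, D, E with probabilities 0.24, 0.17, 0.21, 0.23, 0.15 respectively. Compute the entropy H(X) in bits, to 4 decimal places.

H = −Σ pᵢ log₂ pᵢ.
−0.24·log₂(0.24) = 0.4941
−0.17·log₂(0.17) = 0.4346
−0.21·log₂(0.21) = 0.4728
−0.23·log₂(0.23) = 0.4877
−0.15·log₂(0.15) = 0.4105
Sum ≈ 2.2998 → 2.2998 bits.

2.2998 bits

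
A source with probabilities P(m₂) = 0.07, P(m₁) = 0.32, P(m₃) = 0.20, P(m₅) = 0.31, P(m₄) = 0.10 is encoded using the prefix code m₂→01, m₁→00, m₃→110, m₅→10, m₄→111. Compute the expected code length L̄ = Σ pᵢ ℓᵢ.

2.3 bits/symbol

L̄ = Σ pᵢ·ℓᵢ = 0.07·2 + 0.32·2 + 0.20·3 + 0.31·2 + 0.10·3 = 2.3 bits/symbol.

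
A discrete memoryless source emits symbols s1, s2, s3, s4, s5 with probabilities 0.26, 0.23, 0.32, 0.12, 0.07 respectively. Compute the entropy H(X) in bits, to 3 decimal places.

2.155 bits

H = −Σ pᵢ log₂ pᵢ.
−0.26·log₂(0.26) = 0.5053
−0.23·log₂(0.23) = 0.4877
−0.32·log₂(0.32) = 0.5260
−0.12·log₂(0.12) = 0.3671
−0.07·log₂(0.07) = 0.2686
Sum ≈ 2.1546 → 2.155 bits.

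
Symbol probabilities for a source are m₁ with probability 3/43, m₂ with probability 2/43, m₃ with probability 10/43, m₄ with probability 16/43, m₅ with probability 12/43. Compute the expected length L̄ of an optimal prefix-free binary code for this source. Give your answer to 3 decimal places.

2.093 bits/symbol

Repeatedly combine the two least-probable nodes; the expected code length is the sum of the merged weights.
merge 2/43 + 3/43 → 5/43
merge 5/43 + 10/43 → 15/43
merge 12/43 + 15/43 → 27/43
merge 16/43 + 27/43 → 1
L = 5/43 + 15/43 + 27/43 + 1 = 90/43 ≈ 2.093 bits/symbol.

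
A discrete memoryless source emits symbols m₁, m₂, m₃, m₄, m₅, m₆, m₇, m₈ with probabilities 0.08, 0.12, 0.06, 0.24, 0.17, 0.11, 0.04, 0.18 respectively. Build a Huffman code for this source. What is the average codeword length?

2.86 bits/symbol

Repeatedly combine the two least-probable nodes; the expected code length is the sum of the merged weights.
merge 1/25 + 3/50 → 1/10
merge 2/25 + 1/10 → 9/50
merge 11/100 + 3/25 → 23/100
merge 17/100 + 9/50 → 7/20
merge 9/50 + 23/100 → 41/100
merge 6/25 + 7/20 → 59/100
merge 41/100 + 59/100 → 1
L = 1/10 + 9/50 + 23/100 + 7/20 + 41/100 + 59/100 + 1 = 143/50 = 2.86 bits/symbol.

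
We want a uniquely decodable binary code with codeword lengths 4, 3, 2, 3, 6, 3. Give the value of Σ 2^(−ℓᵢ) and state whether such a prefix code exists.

With common denominator 2^6 = 64: Σ 2^(−ℓᵢ) = 4/64 + 8/64 + 16/64 + 8/64 + 1/64 + 8/64 = 45/64 = 0.703125.
Kraft's inequality requires Σ ≤ 1; here Σ = 0.703125 ≤ 1, so such a prefix code exists.

0.703125; yes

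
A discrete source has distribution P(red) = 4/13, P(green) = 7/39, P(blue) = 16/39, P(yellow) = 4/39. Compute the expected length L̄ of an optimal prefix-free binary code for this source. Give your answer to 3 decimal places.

1.872 bits/symbol

Repeatedly combine the two least-probable nodes; the expected code length is the sum of the merged weights.
merge 4/39 + 7/39 → 11/39
merge 11/39 + 4/13 → 23/39
merge 16/39 + 23/39 → 1
L = 11/39 + 23/39 + 1 = 73/39 ≈ 1.872 bits/symbol.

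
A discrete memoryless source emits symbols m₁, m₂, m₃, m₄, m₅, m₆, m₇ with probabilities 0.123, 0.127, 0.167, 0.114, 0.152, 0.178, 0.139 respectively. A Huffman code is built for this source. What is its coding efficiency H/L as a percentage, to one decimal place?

Entropy H = −Σ p log₂ p ≈ 2.7904 bits.
Huffman merges: 57/500+123/1000→237/1000; 127/1000+139/1000→133/500; 19/125+167/1000→319/1000; 89/500+237/1000→83/200; 133/500+319/1000→117/200; 83/200+117/200→1. L = 1411/500 ≈ 2.8220.
Efficiency = H/L = 2.7904/2.8220 = 98.9%.

98.9%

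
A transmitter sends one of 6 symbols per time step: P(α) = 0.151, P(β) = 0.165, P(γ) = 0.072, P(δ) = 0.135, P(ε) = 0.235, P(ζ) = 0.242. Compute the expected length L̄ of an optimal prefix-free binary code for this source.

Repeatedly combine the two least-probable nodes; the expected code length is the sum of the merged weights.
merge 9/125 + 27/200 → 207/1000
merge 151/1000 + 33/200 → 79/250
merge 207/1000 + 47/200 → 221/500
merge 121/500 + 79/250 → 279/500
merge 221/500 + 279/500 → 1
L = 207/1000 + 79/250 + 221/500 + 279/500 + 1 = 2523/1000 = 2.523 bits/symbol.

2.523 bits/symbol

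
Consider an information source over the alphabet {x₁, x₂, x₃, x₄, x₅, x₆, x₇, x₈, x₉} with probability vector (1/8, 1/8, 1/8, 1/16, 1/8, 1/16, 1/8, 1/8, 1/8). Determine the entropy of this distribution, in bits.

3.125 bits

Each probability is a power of 1/2, so log₂(1/p) is an integer.
H = Σ p·log₂(1/p) = 1/8·3 + 1/8·3 + 1/8·3 + 1/16·4 + 1/8·3 + 1/16·4 + 1/8·3 + 1/8·3 + 1/8·3 = 3.125 bits.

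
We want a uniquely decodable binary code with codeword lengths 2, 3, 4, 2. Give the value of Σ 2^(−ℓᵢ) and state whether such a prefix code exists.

0.6875; yes

With common denominator 2^4 = 16: Σ 2^(−ℓᵢ) = 4/16 + 2/16 + 1/16 + 4/16 = 11/16 = 0.6875.
Kraft's inequality requires Σ ≤ 1; here Σ = 0.6875 ≤ 1, so such a prefix code exists.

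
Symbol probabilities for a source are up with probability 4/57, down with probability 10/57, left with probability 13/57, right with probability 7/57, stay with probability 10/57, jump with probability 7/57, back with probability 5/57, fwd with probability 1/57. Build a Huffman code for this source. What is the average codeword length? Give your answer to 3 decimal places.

2.860 bits/symbol

Repeatedly combine the two least-probable nodes; the expected code length is the sum of the merged weights.
merge 1/57 + 4/57 → 5/57
merge 5/57 + 5/57 → 10/57
merge 7/57 + 7/57 → 14/57
merge 10/57 + 10/57 → 20/57
merge 10/57 + 13/57 → 23/57
merge 14/57 + 20/57 → 34/57
merge 23/57 + 34/57 → 1
L = 5/57 + 10/57 + 14/57 + 20/57 + 23/57 + 34/57 + 1 = 163/57 ≈ 2.860 bits/symbol.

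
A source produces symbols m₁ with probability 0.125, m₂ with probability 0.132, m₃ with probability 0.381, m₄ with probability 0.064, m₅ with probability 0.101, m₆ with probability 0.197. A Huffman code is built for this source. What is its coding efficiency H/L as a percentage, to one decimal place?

97.4%

Entropy H = −Σ p log₂ p ≈ 2.3406 bits.
Huffman merges: 8/125+101/1000→33/200; 1/8+33/250→257/1000; 33/200+197/1000→181/500; 257/1000+181/500→619/1000; 381/1000+619/1000→1. L = 2403/1000 ≈ 2.4030.
Efficiency = H/L = 2.3406/2.4030 = 97.4%.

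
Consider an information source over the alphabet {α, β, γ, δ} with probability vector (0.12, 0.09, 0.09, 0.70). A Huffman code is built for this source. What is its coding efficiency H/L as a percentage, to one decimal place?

Entropy H = −Σ p log₂ p ≈ 1.3526 bits.
Huffman merges: 9/100+9/100→9/50; 3/25+9/50→3/10; 3/10+7/10→1. L = 37/25 ≈ 1.4800.
Efficiency = H/L = 1.3526/1.4800 = 91.4%.

91.4%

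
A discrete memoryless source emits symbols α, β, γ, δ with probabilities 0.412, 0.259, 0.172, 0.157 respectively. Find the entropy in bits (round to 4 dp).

1.8880 bits

H = −Σ pᵢ log₂ pᵢ.
−0.412·log₂(0.412) = 0.5271
−0.259·log₂(0.259) = 0.5048
−0.172·log₂(0.172) = 0.4368
−0.157·log₂(0.157) = 0.4194
Sum ≈ 1.8880 → 1.8880 bits.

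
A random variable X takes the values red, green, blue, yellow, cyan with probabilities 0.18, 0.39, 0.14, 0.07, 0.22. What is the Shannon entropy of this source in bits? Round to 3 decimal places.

H = −Σ pᵢ log₂ pᵢ.
−0.18·log₂(0.18) = 0.4453
−0.39·log₂(0.39) = 0.5298
−0.14·log₂(0.14) = 0.3971
−0.07·log₂(0.07) = 0.2686
−0.22·log₂(0.22) = 0.4806
Sum ≈ 2.1213 → 2.121 bits.

2.121 bits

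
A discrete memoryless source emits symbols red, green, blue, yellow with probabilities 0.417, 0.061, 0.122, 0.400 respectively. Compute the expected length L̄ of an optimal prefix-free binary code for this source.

Repeatedly combine the two least-probable nodes; the expected code length is the sum of the merged weights.
merge 61/1000 + 61/500 → 183/1000
merge 183/1000 + 2/5 → 583/1000
merge 417/1000 + 583/1000 → 1
L = 183/1000 + 583/1000 + 1 = 883/500 = 1.766 bits/symbol.

1.766 bits/symbol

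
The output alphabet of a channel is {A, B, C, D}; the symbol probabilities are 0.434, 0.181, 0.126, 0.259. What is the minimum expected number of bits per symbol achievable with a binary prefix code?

Repeatedly combine the two least-probable nodes; the expected code length is the sum of the merged weights.
merge 63/500 + 181/1000 → 307/1000
merge 259/1000 + 307/1000 → 283/500
merge 217/500 + 283/500 → 1
L = 307/1000 + 283/500 + 1 = 1873/1000 = 1.873 bits/symbol.

1.873 bits/symbol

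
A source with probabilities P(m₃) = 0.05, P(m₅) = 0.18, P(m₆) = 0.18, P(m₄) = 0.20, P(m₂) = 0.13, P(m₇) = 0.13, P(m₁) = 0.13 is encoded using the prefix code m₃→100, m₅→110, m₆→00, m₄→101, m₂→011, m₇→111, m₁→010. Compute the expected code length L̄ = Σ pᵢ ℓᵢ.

2.82 bits/symbol

L̄ = Σ pᵢ·ℓᵢ = 0.05·3 + 0.18·3 + 0.18·2 + 0.20·3 + 0.13·3 + 0.13·3 + 0.13·3 = 2.82 bits/symbol.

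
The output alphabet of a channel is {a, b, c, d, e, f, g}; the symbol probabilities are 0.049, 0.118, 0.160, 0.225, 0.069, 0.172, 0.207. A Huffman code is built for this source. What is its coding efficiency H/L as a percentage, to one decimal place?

98.9%

Entropy H = −Σ p log₂ p ≈ 2.6575 bits.
Huffman merges: 49/1000+69/1000→59/500; 59/500+59/500→59/250; 4/25+43/250→83/250; 207/1000+9/40→54/125; 59/250+83/250→71/125; 54/125+71/125→1. L = 1343/500 ≈ 2.6860.
Efficiency = H/L = 2.6575/2.6860 = 98.9%.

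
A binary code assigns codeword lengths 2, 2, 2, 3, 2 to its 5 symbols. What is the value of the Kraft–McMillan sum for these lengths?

1.125

With common denominator 2^3 = 8: Σ 2^(−ℓᵢ) = 2/8 + 2/8 + 2/8 + 1/8 + 2/8 = 9/8 = 1.125.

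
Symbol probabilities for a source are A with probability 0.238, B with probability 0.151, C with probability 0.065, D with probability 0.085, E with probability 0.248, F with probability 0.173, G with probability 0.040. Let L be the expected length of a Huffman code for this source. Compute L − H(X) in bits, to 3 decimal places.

Entropy H = −Σ p log₂ p ≈ 2.5859 bits.
Huffman merges: 1/25+13/200→21/200; 17/200+21/200→19/100; 151/1000+173/1000→81/250; 19/100+119/500→107/250; 31/125+81/250→143/250; 107/250+143/250→1. L = 2619/1000 ≈ 2.6190.
L − H = 2.6190 − 2.5859 = 0.033 bits.

0.033 bits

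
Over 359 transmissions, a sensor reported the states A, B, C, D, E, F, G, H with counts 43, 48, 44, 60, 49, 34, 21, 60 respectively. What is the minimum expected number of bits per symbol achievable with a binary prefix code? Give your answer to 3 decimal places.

Probabilities are the counts divided by 359.
Repeatedly combine the two least-probable nodes; the expected code length is the sum of the merged weights.
merge 21/359 + 34/359 → 55/359
merge 43/359 + 44/359 → 87/359
merge 48/359 + 49/359 → 97/359
merge 55/359 + 60/359 → 115/359
merge 60/359 + 87/359 → 147/359
merge 97/359 + 115/359 → 212/359
merge 147/359 + 212/359 → 1
L = 55/359 + 87/359 + 97/359 + 115/359 + 147/359 + 212/359 + 1 = 1072/359 ≈ 2.986 bits/symbol.

2.986 bits/symbol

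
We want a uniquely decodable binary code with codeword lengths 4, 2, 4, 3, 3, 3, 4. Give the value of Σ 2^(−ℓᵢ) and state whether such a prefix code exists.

0.8125; yes

With common denominator 2^4 = 16: Σ 2^(−ℓᵢ) = 1/16 + 4/16 + 1/16 + 2/16 + 2/16 + 2/16 + 1/16 = 13/16 = 0.8125.
Kraft's inequality requires Σ ≤ 1; here Σ = 0.8125 ≤ 1, so such a prefix code exists.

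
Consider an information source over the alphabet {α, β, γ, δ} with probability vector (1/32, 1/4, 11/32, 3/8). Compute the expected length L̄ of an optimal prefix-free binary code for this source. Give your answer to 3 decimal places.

Repeatedly combine the two least-probable nodes; the expected code length is the sum of the merged weights.
merge 1/32 + 1/4 → 9/32
merge 9/32 + 11/32 → 5/8
merge 3/8 + 5/8 → 1
L = 9/32 + 5/8 + 1 = 61/32 ≈ 1.906 bits/symbol.

1.906 bits/symbol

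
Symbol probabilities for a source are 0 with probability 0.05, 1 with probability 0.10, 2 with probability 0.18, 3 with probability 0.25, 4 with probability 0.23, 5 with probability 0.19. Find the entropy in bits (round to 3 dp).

H = −Σ pᵢ log₂ pᵢ.
−0.05·log₂(0.05) = 0.2161
−0.10·log₂(0.10) = 0.3322
−0.18·log₂(0.18) = 0.4453
−0.25·log₂(0.25) = 0.5000
−0.23·log₂(0.23) = 0.4877
−0.19·log₂(0.19) = 0.4552
Sum ≈ 2.4365 → 2.436 bits.

2.436 bits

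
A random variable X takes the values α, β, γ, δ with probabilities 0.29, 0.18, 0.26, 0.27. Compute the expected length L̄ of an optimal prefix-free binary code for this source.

2 bits/symbol

Repeatedly combine the two least-probable nodes; the expected code length is the sum of the merged weights.
merge 9/50 + 13/50 → 11/25
merge 27/100 + 29/100 → 14/25
merge 11/25 + 14/25 → 1
L = 11/25 + 14/25 + 1 = 2 bits/symbol.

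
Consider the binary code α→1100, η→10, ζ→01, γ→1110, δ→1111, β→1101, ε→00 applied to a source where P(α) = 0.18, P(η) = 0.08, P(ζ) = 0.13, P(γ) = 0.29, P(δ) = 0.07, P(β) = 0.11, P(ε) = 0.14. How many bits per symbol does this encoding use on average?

L̄ = Σ pᵢ·ℓᵢ = 0.18·4 + 0.08·2 + 0.13·2 + 0.29·4 + 0.07·4 + 0.11·4 + 0.14·2 = 3.3 bits/symbol.

3.3 bits/symbol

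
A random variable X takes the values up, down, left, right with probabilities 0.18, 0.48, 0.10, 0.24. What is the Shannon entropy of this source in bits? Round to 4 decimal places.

1.7799 bits

H = −Σ pᵢ log₂ pᵢ.
−0.18·log₂(0.18) = 0.4453
−0.48·log₂(0.48) = 0.5083
−0.10·log₂(0.10) = 0.3322
−0.24·log₂(0.24) = 0.4941
Sum ≈ 1.7799 → 1.7799 bits.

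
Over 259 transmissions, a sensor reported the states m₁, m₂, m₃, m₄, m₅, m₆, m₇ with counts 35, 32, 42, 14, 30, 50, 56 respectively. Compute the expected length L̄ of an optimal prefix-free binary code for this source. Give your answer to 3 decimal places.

2.761 bits/symbol

Probabilities are the counts divided by 259.
Repeatedly combine the two least-probable nodes; the expected code length is the sum of the merged weights.
merge 2/37 + 30/259 → 44/259
merge 32/259 + 5/37 → 67/259
merge 6/37 + 44/259 → 86/259
merge 50/259 + 8/37 → 106/259
merge 67/259 + 86/259 → 153/259
merge 106/259 + 153/259 → 1
L = 44/259 + 67/259 + 86/259 + 106/259 + 153/259 + 1 = 715/259 ≈ 2.761 bits/symbol.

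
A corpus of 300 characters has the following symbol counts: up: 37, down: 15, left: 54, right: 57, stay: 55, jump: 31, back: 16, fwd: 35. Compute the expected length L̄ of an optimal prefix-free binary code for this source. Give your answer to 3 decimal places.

2.913 bits/symbol

Probabilities are the counts divided by 300.
Repeatedly combine the two least-probable nodes; the expected code length is the sum of the merged weights.
merge 1/20 + 4/75 → 31/300
merge 31/300 + 31/300 → 31/150
merge 7/60 + 37/300 → 6/25
merge 9/50 + 11/60 → 109/300
merge 19/100 + 31/150 → 119/300
merge 6/25 + 109/300 → 181/300
merge 119/300 + 181/300 → 1
L = 31/300 + 31/150 + 6/25 + 109/300 + 119/300 + 181/300 + 1 = 437/150 ≈ 2.913 bits/symbol.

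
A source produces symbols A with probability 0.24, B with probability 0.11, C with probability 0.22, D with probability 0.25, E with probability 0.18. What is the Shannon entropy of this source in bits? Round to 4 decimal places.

H = −Σ pᵢ log₂ pᵢ.
−0.24·log₂(0.24) = 0.4941
−0.11·log₂(0.11) = 0.3503
−0.22·log₂(0.22) = 0.4806
−0.25·log₂(0.25) = 0.5000
−0.18·log₂(0.18) = 0.4453
Sum ≈ 2.2703 → 2.2703 bits.

2.2703 bits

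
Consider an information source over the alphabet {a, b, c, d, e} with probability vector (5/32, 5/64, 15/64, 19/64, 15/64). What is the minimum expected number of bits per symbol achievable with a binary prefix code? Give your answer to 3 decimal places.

2.234 bits/symbol

Repeatedly combine the two least-probable nodes; the expected code length is the sum of the merged weights.
merge 5/64 + 5/32 → 15/64
merge 15/64 + 15/64 → 15/32
merge 15/64 + 19/64 → 17/32
merge 15/32 + 17/32 → 1
L = 15/64 + 15/32 + 17/32 + 1 = 143/64 ≈ 2.234 bits/symbol.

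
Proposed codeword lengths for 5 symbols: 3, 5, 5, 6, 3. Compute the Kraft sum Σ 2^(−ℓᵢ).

With common denominator 2^6 = 64: Σ 2^(−ℓᵢ) = 8/64 + 2/64 + 2/64 + 1/64 + 8/64 = 21/64 = 0.328125.

0.328125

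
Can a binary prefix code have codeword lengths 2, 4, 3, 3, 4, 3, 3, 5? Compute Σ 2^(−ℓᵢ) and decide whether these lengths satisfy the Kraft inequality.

0.90625; yes

With common denominator 2^5 = 32: Σ 2^(−ℓᵢ) = 8/32 + 2/32 + 4/32 + 4/32 + 2/32 + 4/32 + 4/32 + 1/32 = 29/32 = 0.90625.
Kraft's inequality requires Σ ≤ 1; here Σ = 0.90625 ≤ 1, so such a prefix code exists.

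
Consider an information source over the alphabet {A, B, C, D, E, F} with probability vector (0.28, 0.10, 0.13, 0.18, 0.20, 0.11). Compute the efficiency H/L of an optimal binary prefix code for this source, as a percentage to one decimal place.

98.8%

Entropy H = −Σ p log₂ p ≈ 2.4890 bits.
Huffman merges: 1/10+11/100→21/100; 13/100+9/50→31/100; 1/5+21/100→41/100; 7/25+31/100→59/100; 41/100+59/100→1. L = 63/25 ≈ 2.5200.
Efficiency = H/L = 2.4890/2.5200 = 98.8%.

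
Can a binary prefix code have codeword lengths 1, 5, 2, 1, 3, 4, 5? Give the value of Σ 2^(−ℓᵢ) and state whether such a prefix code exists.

1.5; no

With common denominator 2^5 = 32: Σ 2^(−ℓᵢ) = 16/32 + 1/32 + 8/32 + 16/32 + 4/32 + 2/32 + 1/32 = 48/32 = 1.5.
Kraft's inequality requires Σ ≤ 1; here Σ = 1.5 > 1, so no such prefix code exists.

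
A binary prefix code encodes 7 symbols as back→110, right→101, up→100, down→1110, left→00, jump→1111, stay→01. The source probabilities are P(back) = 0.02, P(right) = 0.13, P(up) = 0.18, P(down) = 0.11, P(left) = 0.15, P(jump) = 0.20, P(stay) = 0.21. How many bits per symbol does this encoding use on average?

2.95 bits/symbol

L̄ = Σ pᵢ·ℓᵢ = 0.02·3 + 0.13·3 + 0.18·3 + 0.11·4 + 0.15·2 + 0.20·4 + 0.21·2 = 2.95 bits/symbol.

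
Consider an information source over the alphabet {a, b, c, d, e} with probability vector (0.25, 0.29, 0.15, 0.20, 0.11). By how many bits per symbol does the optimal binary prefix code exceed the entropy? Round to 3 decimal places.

0.017 bits

Entropy H = −Σ p log₂ p ≈ 2.2431 bits.
Huffman merges: 11/100+3/20→13/50; 1/5+1/4→9/20; 13/50+29/100→11/20; 9/20+11/20→1. L = 113/50 ≈ 2.2600.
L − H = 2.2600 − 2.2431 = 0.017 bits.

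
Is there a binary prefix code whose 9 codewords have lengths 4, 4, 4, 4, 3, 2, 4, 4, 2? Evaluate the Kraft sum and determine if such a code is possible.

With common denominator 2^4 = 16: Σ 2^(−ℓᵢ) = 1/16 + 1/16 + 1/16 + 1/16 + 2/16 + 4/16 + 1/16 + 1/16 + 4/16 = 16/16 = 1.
Kraft's inequality requires Σ ≤ 1; here Σ = 1 ≤ 1, so such a prefix code exists.

1; yes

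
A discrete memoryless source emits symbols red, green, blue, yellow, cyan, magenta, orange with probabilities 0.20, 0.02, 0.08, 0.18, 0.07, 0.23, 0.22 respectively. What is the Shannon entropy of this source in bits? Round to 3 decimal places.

2.551 bits

H = −Σ pᵢ log₂ pᵢ.
−0.20·log₂(0.20) = 0.4644
−0.02·log₂(0.02) = 0.1129
−0.08·log₂(0.08) = 0.2915
−0.18·log₂(0.18) = 0.4453
−0.07·log₂(0.07) = 0.2686
−0.23·log₂(0.23) = 0.4877
−0.22·log₂(0.22) = 0.4806
Sum ≈ 2.5509 → 2.551 bits.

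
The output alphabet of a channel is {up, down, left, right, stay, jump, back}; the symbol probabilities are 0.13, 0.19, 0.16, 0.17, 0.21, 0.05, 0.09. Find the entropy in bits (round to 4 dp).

2.6970 bits

H = −Σ pᵢ log₂ pᵢ.
−0.13·log₂(0.13) = 0.3826
−0.19·log₂(0.19) = 0.4552
−0.16·log₂(0.16) = 0.4230
−0.17·log₂(0.17) = 0.4346
−0.21·log₂(0.21) = 0.4728
−0.05·log₂(0.05) = 0.2161
−0.09·log₂(0.09) = 0.3127
Sum ≈ 2.6970 → 2.6970 bits.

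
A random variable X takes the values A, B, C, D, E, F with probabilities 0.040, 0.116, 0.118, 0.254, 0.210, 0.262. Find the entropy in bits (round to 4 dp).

2.3914 bits

H = −Σ pᵢ log₂ pᵢ.
−0.040·log₂(0.040) = 0.1858
−0.116·log₂(0.116) = 0.3605
−0.118·log₂(0.118) = 0.3638
−0.254·log₂(0.254) = 0.5022
−0.210·log₂(0.210) = 0.4728
−0.262·log₂(0.262) = 0.5063
Sum ≈ 2.3914 → 2.3914 bits.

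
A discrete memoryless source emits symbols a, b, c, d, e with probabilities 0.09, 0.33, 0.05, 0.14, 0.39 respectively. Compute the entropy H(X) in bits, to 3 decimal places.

1.983 bits

H = −Σ pᵢ log₂ pᵢ.
−0.09·log₂(0.09) = 0.3127
−0.33·log₂(0.33) = 0.5278
−0.05·log₂(0.05) = 0.2161
−0.14·log₂(0.14) = 0.3971
−0.39·log₂(0.39) = 0.5298
Sum ≈ 1.9835 → 1.983 bits.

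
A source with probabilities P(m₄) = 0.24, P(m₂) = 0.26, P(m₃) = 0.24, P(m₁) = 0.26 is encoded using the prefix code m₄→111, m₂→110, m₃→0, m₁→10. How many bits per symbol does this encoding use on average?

L̄ = Σ pᵢ·ℓᵢ = 0.24·3 + 0.26·3 + 0.24·1 + 0.26·2 = 2.26 bits/symbol.

2.26 bits/symbol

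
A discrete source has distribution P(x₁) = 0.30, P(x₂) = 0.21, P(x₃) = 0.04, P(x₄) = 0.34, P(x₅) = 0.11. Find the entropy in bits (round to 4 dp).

2.0591 bits

H = −Σ pᵢ log₂ pᵢ.
−0.30·log₂(0.30) = 0.5211
−0.21·log₂(0.21) = 0.4728
−0.04·log₂(0.04) = 0.1858
−0.34·log₂(0.34) = 0.5292
−0.11·log₂(0.11) = 0.3503
Sum ≈ 2.0591 → 2.0591 bits.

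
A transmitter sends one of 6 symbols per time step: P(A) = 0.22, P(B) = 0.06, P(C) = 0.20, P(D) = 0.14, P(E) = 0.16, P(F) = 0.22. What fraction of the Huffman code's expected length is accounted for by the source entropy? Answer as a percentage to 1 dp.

97.2%

Entropy H = −Σ p log₂ p ≈ 2.4892 bits.
Huffman merges: 3/50+7/50→1/5; 4/25+1/5→9/25; 1/5+11/50→21/50; 11/50+9/25→29/50; 21/50+29/50→1. L = 64/25 ≈ 2.5600.
Efficiency = H/L = 2.4892/2.5600 = 97.2%.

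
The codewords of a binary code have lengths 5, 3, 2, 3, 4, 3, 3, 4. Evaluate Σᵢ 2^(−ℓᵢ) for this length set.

0.90625

With common denominator 2^5 = 32: Σ 2^(−ℓᵢ) = 1/32 + 4/32 + 8/32 + 4/32 + 2/32 + 4/32 + 4/32 + 2/32 = 29/32 = 0.90625.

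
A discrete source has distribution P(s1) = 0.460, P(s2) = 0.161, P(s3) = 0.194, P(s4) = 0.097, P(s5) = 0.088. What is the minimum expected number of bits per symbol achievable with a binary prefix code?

2.071 bits/symbol

Repeatedly combine the two least-probable nodes; the expected code length is the sum of the merged weights.
merge 11/125 + 97/1000 → 37/200
merge 161/1000 + 37/200 → 173/500
merge 97/500 + 173/500 → 27/50
merge 23/50 + 27/50 → 1
L = 37/200 + 173/500 + 27/50 + 1 = 2071/1000 = 2.071 bits/symbol.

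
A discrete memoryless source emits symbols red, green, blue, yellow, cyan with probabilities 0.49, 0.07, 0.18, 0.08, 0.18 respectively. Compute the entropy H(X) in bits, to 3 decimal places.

H = −Σ pᵢ log₂ pᵢ.
−0.49·log₂(0.49) = 0.5043
−0.07·log₂(0.07) = 0.2686
−0.18·log₂(0.18) = 0.4453
−0.08·log₂(0.08) = 0.2915
−0.18·log₂(0.18) = 0.4453
Sum ≈ 1.9550 → 1.955 bits.

1.955 bits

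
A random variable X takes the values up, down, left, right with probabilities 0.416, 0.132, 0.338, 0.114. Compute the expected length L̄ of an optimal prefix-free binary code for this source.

1.83 bits/symbol

Repeatedly combine the two least-probable nodes; the expected code length is the sum of the merged weights.
merge 57/500 + 33/250 → 123/500
merge 123/500 + 169/500 → 73/125
merge 52/125 + 73/125 → 1
L = 123/500 + 73/125 + 1 = 183/100 = 1.83 bits/symbol.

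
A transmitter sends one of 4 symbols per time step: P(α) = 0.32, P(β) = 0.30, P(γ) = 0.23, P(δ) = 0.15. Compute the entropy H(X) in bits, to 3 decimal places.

1.945 bits

H = −Σ pᵢ log₂ pᵢ.
−0.32·log₂(0.32) = 0.5260
−0.30·log₂(0.30) = 0.5211
−0.23·log₂(0.23) = 0.4877
−0.15·log₂(0.15) = 0.4105
Sum ≈ 1.9453 → 1.945 bits.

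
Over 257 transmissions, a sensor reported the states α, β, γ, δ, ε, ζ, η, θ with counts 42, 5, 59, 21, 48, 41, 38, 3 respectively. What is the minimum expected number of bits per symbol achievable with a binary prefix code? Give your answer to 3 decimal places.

2.728 bits/symbol

Probabilities are the counts divided by 257.
Repeatedly combine the two least-probable nodes; the expected code length is the sum of the merged weights.
merge 3/257 + 5/257 → 8/257
merge 8/257 + 21/257 → 29/257
merge 29/257 + 38/257 → 67/257
merge 41/257 + 42/257 → 83/257
merge 48/257 + 59/257 → 107/257
merge 67/257 + 83/257 → 150/257
merge 107/257 + 150/257 → 1
L = 8/257 + 29/257 + 67/257 + 83/257 + 107/257 + 150/257 + 1 = 701/257 ≈ 2.728 bits/symbol.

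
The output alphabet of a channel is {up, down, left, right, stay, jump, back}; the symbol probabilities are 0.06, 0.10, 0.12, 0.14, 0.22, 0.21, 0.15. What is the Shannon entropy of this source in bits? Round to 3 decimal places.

2.704 bits

H = −Σ pᵢ log₂ pᵢ.
−0.06·log₂(0.06) = 0.2435
−0.10·log₂(0.10) = 0.3322
−0.12·log₂(0.12) = 0.3671
−0.14·log₂(0.14) = 0.3971
−0.22·log₂(0.22) = 0.4806
−0.21·log₂(0.21) = 0.4728
−0.15·log₂(0.15) = 0.4105
Sum ≈ 2.7038 → 2.704 bits.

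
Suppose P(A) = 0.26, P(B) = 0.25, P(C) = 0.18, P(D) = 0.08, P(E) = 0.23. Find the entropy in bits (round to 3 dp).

H = −Σ pᵢ log₂ pᵢ.
−0.26·log₂(0.26) = 0.5053
−0.25·log₂(0.25) = 0.5000
−0.18·log₂(0.18) = 0.4453
−0.08·log₂(0.08) = 0.2915
−0.23·log₂(0.23) = 0.4877
Sum ≈ 2.2298 → 2.230 bits.

2.230 bits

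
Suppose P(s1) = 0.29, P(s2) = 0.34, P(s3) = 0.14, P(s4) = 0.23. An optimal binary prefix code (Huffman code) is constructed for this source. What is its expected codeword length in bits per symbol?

2 bits/symbol

Repeatedly combine the two least-probable nodes; the expected code length is the sum of the merged weights.
merge 7/50 + 23/100 → 37/100
merge 29/100 + 17/50 → 63/100
merge 37/100 + 63/100 → 1
L = 37/100 + 63/100 + 1 = 2 bits/symbol.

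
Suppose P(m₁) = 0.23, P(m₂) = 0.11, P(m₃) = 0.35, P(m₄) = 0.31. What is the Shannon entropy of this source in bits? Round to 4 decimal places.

H = −Σ pᵢ log₂ pᵢ.
−0.23·log₂(0.23) = 0.4877
−0.11·log₂(0.11) = 0.3503
−0.35·log₂(0.35) = 0.5301
−0.31·log₂(0.31) = 0.5238
Sum ≈ 1.8918 → 1.8918 bits.

1.8918 bits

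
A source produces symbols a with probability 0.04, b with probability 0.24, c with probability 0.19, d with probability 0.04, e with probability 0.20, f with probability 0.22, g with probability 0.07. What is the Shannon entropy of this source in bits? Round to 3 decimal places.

H = −Σ pᵢ log₂ pᵢ.
−0.04·log₂(0.04) = 0.1858
−0.24·log₂(0.24) = 0.4941
−0.19·log₂(0.19) = 0.4552
−0.04·log₂(0.04) = 0.1858
−0.20·log₂(0.20) = 0.4644
−0.22·log₂(0.22) = 0.4806
−0.07·log₂(0.07) = 0.2686
Sum ≈ 2.5344 → 2.534 bits.

2.534 bits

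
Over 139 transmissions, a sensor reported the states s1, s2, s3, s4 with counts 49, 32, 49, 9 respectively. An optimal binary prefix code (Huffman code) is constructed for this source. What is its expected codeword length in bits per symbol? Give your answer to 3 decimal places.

Probabilities are the counts divided by 139.
Repeatedly combine the two least-probable nodes; the expected code length is the sum of the merged weights.
merge 9/139 + 32/139 → 41/139
merge 41/139 + 49/139 → 90/139
merge 49/139 + 90/139 → 1
L = 41/139 + 90/139 + 1 = 270/139 ≈ 1.942 bits/symbol.

1.942 bits/symbol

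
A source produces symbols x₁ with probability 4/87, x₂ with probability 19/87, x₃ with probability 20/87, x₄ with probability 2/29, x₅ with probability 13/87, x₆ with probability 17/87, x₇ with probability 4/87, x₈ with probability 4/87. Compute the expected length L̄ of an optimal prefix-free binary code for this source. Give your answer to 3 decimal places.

2.759 bits/symbol

Repeatedly combine the two least-probable nodes; the expected code length is the sum of the merged weights.
merge 4/87 + 4/87 → 8/87
merge 4/87 + 2/29 → 10/87
merge 8/87 + 10/87 → 6/29
merge 13/87 + 17/87 → 10/29
merge 6/29 + 19/87 → 37/87
merge 20/87 + 10/29 → 50/87
merge 37/87 + 50/87 → 1
L = 8/87 + 10/87 + 6/29 + 10/29 + 37/87 + 50/87 + 1 = 80/29 ≈ 2.759 bits/symbol.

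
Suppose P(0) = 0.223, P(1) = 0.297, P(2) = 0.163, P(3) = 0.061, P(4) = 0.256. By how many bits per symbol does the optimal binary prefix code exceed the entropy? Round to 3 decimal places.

0.045 bits

Entropy H = −Σ p log₂ p ≈ 2.1789 bits.
Huffman merges: 61/1000+163/1000→28/125; 223/1000+28/125→447/1000; 32/125+297/1000→553/1000; 447/1000+553/1000→1. L = 278/125 ≈ 2.2240.
L − H = 2.2240 − 2.1789 = 0.045 bits.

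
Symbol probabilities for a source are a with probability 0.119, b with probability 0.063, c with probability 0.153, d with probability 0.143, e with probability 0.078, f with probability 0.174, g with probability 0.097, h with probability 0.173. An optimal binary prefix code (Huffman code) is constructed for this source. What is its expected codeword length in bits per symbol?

Repeatedly combine the two least-probable nodes; the expected code length is the sum of the merged weights.
merge 63/1000 + 39/500 → 141/1000
merge 97/1000 + 119/1000 → 27/125
merge 141/1000 + 143/1000 → 71/250
merge 153/1000 + 173/1000 → 163/500
merge 87/500 + 27/125 → 39/100
merge 71/250 + 163/500 → 61/100
merge 39/100 + 61/100 → 1
L = 141/1000 + 27/125 + 71/250 + 163/500 + 39/100 + 61/100 + 1 = 2967/1000 = 2.967 bits/symbol.

2.967 bits/symbol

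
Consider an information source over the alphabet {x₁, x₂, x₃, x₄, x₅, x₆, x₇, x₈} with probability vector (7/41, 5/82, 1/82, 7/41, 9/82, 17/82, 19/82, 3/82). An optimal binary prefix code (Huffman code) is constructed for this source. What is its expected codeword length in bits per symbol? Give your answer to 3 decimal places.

2.720 bits/symbol

Repeatedly combine the two least-probable nodes; the expected code length is the sum of the merged weights.
merge 1/82 + 3/82 → 2/41
merge 2/41 + 5/82 → 9/82
merge 9/82 + 9/82 → 9/41
merge 7/41 + 7/41 → 14/41
merge 17/82 + 9/41 → 35/82
merge 19/82 + 14/41 → 47/82
merge 35/82 + 47/82 → 1
L = 2/41 + 9/82 + 9/41 + 14/41 + 35/82 + 47/82 + 1 = 223/82 ≈ 2.720 bits/symbol.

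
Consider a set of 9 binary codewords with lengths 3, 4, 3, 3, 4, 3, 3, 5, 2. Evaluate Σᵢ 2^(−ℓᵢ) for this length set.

With common denominator 2^5 = 32: Σ 2^(−ℓᵢ) = 4/32 + 2/32 + 4/32 + 4/32 + 2/32 + 4/32 + 4/32 + 1/32 + 8/32 = 33/32 = 1.03125.

1.03125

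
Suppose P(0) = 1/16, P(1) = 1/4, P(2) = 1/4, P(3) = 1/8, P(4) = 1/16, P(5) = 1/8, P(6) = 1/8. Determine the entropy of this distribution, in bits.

Each probability is a power of 1/2, so log₂(1/p) is an integer.
H = Σ p·log₂(1/p) = 1/16·4 + 1/4·2 + 1/4·2 + 1/8·3 + 1/16·4 + 1/8·3 + 1/8·3 = 2.625 bits.

2.625 bits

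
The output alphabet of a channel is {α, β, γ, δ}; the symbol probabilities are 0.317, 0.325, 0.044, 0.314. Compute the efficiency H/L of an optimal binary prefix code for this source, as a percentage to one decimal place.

Entropy H = −Σ p log₂ p ≈ 1.7754 bits.
Huffman merges: 11/250+157/500→179/500; 317/1000+13/40→321/500; 179/500+321/500→1. L = 2 ≈ 2.0000.
Efficiency = H/L = 1.7754/2.0000 = 88.8%.

88.8%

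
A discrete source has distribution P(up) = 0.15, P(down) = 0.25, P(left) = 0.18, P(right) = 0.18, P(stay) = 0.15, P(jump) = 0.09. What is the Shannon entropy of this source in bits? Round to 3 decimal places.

2.524 bits

H = −Σ pᵢ log₂ pᵢ.
−0.15·log₂(0.15) = 0.4105
−0.25·log₂(0.25) = 0.5000
−0.18·log₂(0.18) = 0.4453
−0.18·log₂(0.18) = 0.4453
−0.15·log₂(0.15) = 0.4105
−0.09·log₂(0.09) = 0.3127
Sum ≈ 2.5244 → 2.524 bits.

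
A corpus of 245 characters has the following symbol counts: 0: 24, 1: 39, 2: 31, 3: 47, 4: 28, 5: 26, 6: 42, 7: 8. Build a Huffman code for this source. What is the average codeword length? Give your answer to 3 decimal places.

2.939 bits/symbol

Probabilities are the counts divided by 245.
Repeatedly combine the two least-probable nodes; the expected code length is the sum of the merged weights.
merge 8/245 + 24/245 → 32/245
merge 26/245 + 4/35 → 54/245
merge 31/245 + 32/245 → 9/35
merge 39/245 + 6/35 → 81/245
merge 47/245 + 54/245 → 101/245
merge 9/35 + 81/245 → 144/245
merge 101/245 + 144/245 → 1
L = 32/245 + 54/245 + 9/35 + 81/245 + 101/245 + 144/245 + 1 = 144/49 ≈ 2.939 bits/symbol.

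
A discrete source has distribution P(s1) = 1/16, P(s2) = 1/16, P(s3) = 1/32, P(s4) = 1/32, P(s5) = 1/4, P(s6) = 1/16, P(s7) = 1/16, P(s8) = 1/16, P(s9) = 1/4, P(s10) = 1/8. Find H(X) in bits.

Each probability is a power of 1/2, so log₂(1/p) is an integer.
H = Σ p·log₂(1/p) = 1/16·4 + 1/16·4 + 1/32·5 + 1/32·5 + 1/4·2 + 1/16·4 + 1/16·4 + 1/16·4 + 1/4·2 + 1/8·3 = 2.9375 bits.

2.9375 bits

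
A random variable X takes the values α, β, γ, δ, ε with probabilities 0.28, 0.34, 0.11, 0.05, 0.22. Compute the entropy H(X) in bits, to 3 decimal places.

2.090 bits

H = −Σ pᵢ log₂ pᵢ.
−0.28·log₂(0.28) = 0.5142
−0.34·log₂(0.34) = 0.5292
−0.11·log₂(0.11) = 0.3503
−0.05·log₂(0.05) = 0.2161
−0.22·log₂(0.22) = 0.4806
Sum ≈ 2.0904 → 2.090 bits.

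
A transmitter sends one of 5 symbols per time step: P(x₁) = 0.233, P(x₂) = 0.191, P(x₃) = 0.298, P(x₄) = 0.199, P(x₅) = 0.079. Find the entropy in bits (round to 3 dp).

2.219 bits

H = −Σ pᵢ log₂ pᵢ.
−0.233·log₂(0.233) = 0.4897
−0.191·log₂(0.191) = 0.4562
−0.298·log₂(0.298) = 0.5205
−0.199·log₂(0.199) = 0.4635
−0.079·log₂(0.079) = 0.2893
Sum ≈ 2.2191 → 2.219 bits.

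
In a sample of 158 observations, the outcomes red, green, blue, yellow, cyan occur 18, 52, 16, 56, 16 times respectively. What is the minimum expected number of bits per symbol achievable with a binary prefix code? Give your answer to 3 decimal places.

Probabilities are the counts divided by 158.
Repeatedly combine the two least-probable nodes; the expected code length is the sum of the merged weights.
merge 8/79 + 8/79 → 16/79
merge 9/79 + 16/79 → 25/79
merge 25/79 + 26/79 → 51/79
merge 28/79 + 51/79 → 1
L = 16/79 + 25/79 + 51/79 + 1 = 171/79 ≈ 2.165 bits/symbol.

2.165 bits/symbol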